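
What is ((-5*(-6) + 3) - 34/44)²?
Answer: 502681/484 ≈ 1038.6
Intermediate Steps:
((-5*(-6) + 3) - 34/44)² = ((30 + 3) - 34*1/44)² = (33 - 17/22)² = (709/22)² = 502681/484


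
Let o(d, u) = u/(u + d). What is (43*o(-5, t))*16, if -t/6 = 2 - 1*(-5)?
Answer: 28896/47 ≈ 614.81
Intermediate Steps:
t = -42 (t = -6*(2 - 1*(-5)) = -6*(2 + 5) = -6*7 = -42)
o(d, u) = u/(d + u)
(43*o(-5, t))*16 = (43*(-42/(-5 - 42)))*16 = (43*(-42/(-47)))*16 = (43*(-42*(-1/47)))*16 = (43*(42/47))*16 = (1806/47)*16 = 28896/47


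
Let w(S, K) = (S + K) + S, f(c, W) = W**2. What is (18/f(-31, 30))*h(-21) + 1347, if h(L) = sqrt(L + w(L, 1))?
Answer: 1347 + I*sqrt(62)/50 ≈ 1347.0 + 0.15748*I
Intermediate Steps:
w(S, K) = K + 2*S (w(S, K) = (K + S) + S = K + 2*S)
h(L) = sqrt(1 + 3*L) (h(L) = sqrt(L + (1 + 2*L)) = sqrt(1 + 3*L))
(18/f(-31, 30))*h(-21) + 1347 = (18/(30**2))*sqrt(1 + 3*(-21)) + 1347 = (18/900)*sqrt(1 - 63) + 1347 = (18*(1/900))*sqrt(-62) + 1347 = (I*sqrt(62))/50 + 1347 = I*sqrt(62)/50 + 1347 = 1347 + I*sqrt(62)/50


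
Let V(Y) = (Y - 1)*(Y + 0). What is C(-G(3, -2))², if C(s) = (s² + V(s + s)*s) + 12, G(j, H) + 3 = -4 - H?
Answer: 237169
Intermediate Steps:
G(j, H) = -7 - H (G(j, H) = -3 + (-4 - H) = -7 - H)
V(Y) = Y*(-1 + Y) (V(Y) = (-1 + Y)*Y = Y*(-1 + Y))
C(s) = 12 + s² + 2*s²*(-1 + 2*s) (C(s) = (s² + ((s + s)*(-1 + (s + s)))*s) + 12 = (s² + ((2*s)*(-1 + 2*s))*s) + 12 = (s² + (2*s*(-1 + 2*s))*s) + 12 = (s² + 2*s²*(-1 + 2*s)) + 12 = 12 + s² + 2*s²*(-1 + 2*s))
C(-G(3, -2))² = (12 - (-(-7 - 1*(-2)))² + 4*(-(-7 - 1*(-2)))³)² = (12 - (-(-7 + 2))² + 4*(-(-7 + 2))³)² = (12 - (-1*(-5))² + 4*(-1*(-5))³)² = (12 - 1*5² + 4*5³)² = (12 - 1*25 + 4*125)² = (12 - 25 + 500)² = 487² = 237169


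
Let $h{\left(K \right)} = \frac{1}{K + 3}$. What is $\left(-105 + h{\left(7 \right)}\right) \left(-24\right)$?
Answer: $\frac{12588}{5} \approx 2517.6$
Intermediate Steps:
$h{\left(K \right)} = \frac{1}{3 + K}$
$\left(-105 + h{\left(7 \right)}\right) \left(-24\right) = \left(-105 + \frac{1}{3 + 7}\right) \left(-24\right) = \left(-105 + \frac{1}{10}\right) \left(-24\right) = \left(- \frac{1049}{10}\right) \left(-24\right) = \frac{12588}{5}$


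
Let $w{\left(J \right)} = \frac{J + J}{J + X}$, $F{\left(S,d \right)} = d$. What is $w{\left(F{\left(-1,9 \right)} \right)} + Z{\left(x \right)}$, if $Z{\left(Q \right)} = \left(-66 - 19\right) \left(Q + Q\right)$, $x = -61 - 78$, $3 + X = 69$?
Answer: $\frac{590756}{25} \approx 23630.0$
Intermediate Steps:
$X = 66$ ($X = -3 + 69 = 66$)
$x = -139$
$w{\left(J \right)} = \frac{2 J}{66 + J}$ ($w{\left(J \right)} = \frac{J + J}{J + 66} = \frac{2 J}{66 + J}$)
$Z{\left(Q \right)} = - 170 Q$ ($Z{\left(Q \right)} = - 85 \cdot 2 Q = - 170 Q$)
$w{\left(F{\left(-1,9 \right)} \right)} + Z{\left(x \right)} = 2 \cdot 9 \frac{1}{66 + 9} - -23630 = 2 \cdot 9 \cdot \frac{1}{75} + 23630 = \frac{6}{25} + 23630 = \frac{590756}{25}$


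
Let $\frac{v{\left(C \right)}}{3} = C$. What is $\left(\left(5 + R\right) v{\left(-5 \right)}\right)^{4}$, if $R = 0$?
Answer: $31640625$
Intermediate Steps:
$v{\left(C \right)} = 3 C$
$\left(\left(5 + R\right) v{\left(-5 \right)}\right)^{4} = \left(\left(5 + 0\right) 3 \left(-5\right)\right)^{4} = \left(5 \left(-15\right)\right)^{4} = \left(-75\right)^{4} = 31640625$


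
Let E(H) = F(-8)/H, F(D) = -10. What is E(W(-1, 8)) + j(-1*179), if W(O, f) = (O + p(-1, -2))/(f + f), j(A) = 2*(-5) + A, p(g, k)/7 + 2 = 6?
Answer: -5263/27 ≈ -194.93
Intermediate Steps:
p(g, k) = 28 (p(g, k) = -14 + 7*6 = -14 + 42 = 28)
j(A) = -10 + A
W(O, f) = (28 + O)/(2*f) (W(O, f) = (O + 28)/(f + f) = (28 + O)/((2*f)) = (28 + O)*(1/(2*f)) = (28 + O)/(2*f))
E(H) = -10/H
E(W(-1, 8)) + j(-1*179) = -10*16/(28 - 1) + (-10 - 1*179) = -10/((½)*(⅛)*27) + (-10 - 179) = -10/27/16 - 189 = -10*16/27 - 189 = -160/27 - 189 = -5263/27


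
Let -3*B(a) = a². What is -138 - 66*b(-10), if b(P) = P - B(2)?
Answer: 434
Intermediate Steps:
B(a) = -a²/3
b(P) = 4/3 + P (b(P) = P - (-1)*2²/3 = P - (-1)*4/3 = P - 1*(-4/3) = P + 4/3 = 4/3 + P)
-138 - 66*b(-10) = -138 - 66*(4/3 - 10) = -138 - 66*(-26/3) = -138 + 572 = 434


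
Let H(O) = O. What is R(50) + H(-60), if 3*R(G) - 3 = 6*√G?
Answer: -59 + 10*√2 ≈ -44.858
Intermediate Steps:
R(G) = 1 + 2*√G (R(G) = 1 + (6*√G)/3 = 1 + 2*√G)
R(50) + H(-60) = (1 + 2*√50) - 60 = (1 + 2*(5*√2)) - 60 = (1 + 10*√2) - 60 = -59 + 10*√2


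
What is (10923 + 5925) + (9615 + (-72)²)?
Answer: 31647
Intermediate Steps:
(10923 + 5925) + (9615 + (-72)²) = 16848 + (9615 + 5184) = 16848 + 14799 = 31647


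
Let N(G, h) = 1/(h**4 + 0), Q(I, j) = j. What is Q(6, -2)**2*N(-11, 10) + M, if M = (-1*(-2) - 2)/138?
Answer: 1/2500 ≈ 0.00040000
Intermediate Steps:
M = 0 (M = (2 - 2)*(1/138) = 0*(1/138) = 0)
N(G, h) = h**(-4) (N(G, h) = 1/(h**4) = h**(-4))
Q(6, -2)**2*N(-11, 10) + M = (-2)**2/10**4 + 0 = 4*(1/10000) + 0 = 1/2500 + 0 = 1/2500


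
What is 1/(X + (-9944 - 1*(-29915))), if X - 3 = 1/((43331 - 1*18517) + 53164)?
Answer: 77978/1557532573 ≈ 5.0065e-5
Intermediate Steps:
X = 233935/77978 (X = 3 + 1/((43331 - 1*18517) + 53164) = 3 + 1/((43331 - 18517) + 53164) = 3 + 1/(24814 + 53164) = 3 + 1/77978 = 233935/77978 ≈ 3.0000)
1/(X + (-9944 - 1*(-29915))) = 1/(233935/77978 + (-9944 - 1*(-29915))) = 1/(233935/77978 + (-9944 + 29915)) = 1/(233935/77978 + 19971) = 1/(1557532573/77978) = 77978/1557532573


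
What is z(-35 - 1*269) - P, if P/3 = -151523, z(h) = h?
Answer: 454265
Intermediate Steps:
P = -454569 (P = 3*(-151523) = -454569)
z(-35 - 1*269) - P = (-35 - 1*269) - 1*(-454569) = (-35 - 269) + 454569 = -304 + 454569 = 454265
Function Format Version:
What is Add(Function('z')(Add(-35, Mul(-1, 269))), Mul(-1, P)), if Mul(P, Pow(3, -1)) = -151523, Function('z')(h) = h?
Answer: 454265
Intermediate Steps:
P = -454569 (P = Mul(3, -151523) = -454569)
Add(Function('z')(Add(-35, Mul(-1, 269))), Mul(-1, P)) = Add(Add(-35, Mul(-1, 269)), Mul(-1, -454569)) = Add(Add(-35, -269), 454569) = Add(-304, 454569) = 454265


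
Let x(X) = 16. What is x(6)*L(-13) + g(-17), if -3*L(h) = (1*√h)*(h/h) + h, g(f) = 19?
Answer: 265/3 - 16*I*√13/3 ≈ 88.333 - 19.23*I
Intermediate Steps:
L(h) = -h/3 - √h/3 (L(h) = -((1*√h)*(h/h) + h)/3 = -(√h*1 + h)/3 = -(√h + h)/3 = -(h + √h)/3 = -h/3 - √h/3)
x(6)*L(-13) + g(-17) = 16*(-⅓*(-13) - I*√13/3) + 19 = 16*(13/3 - I*√13/3) + 19 = (208/3 - 16*I*√13/3) + 19 = 265/3 - 16*I*√13/3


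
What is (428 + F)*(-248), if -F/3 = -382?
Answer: -390352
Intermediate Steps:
F = 1146 (F = -3*(-382) = 1146)
(428 + F)*(-248) = (428 + 1146)*(-248) = 1574*(-248) = -390352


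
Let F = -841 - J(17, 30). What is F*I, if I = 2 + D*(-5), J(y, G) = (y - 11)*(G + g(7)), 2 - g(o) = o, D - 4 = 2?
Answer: 27748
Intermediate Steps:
D = 6 (D = 4 + 2 = 6)
g(o) = 2 - o
J(y, G) = (-11 + y)*(-5 + G) (J(y, G) = (y - 11)*(G + (2 - 1*7)) = (-11 + y)*(G + (2 - 7)) = (-11 + y)*(G - 5) = (-11 + y)*(-5 + G))
I = -28 (I = 2 + 6*(-5) = 2 - 30 = -28)
F = -991 (F = -841 - (55 - 11*30 - 5*17 + 30*17) = -841 - (55 - 330 - 85 + 510) = -841 - 1*150 = -841 - 150 = -991)
F*I = -991*(-28) = 27748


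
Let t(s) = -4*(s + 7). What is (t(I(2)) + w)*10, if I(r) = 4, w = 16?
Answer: -280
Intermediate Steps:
t(s) = -28 - 4*s (t(s) = -4*(7 + s) = -28 - 4*s)
(t(I(2)) + w)*10 = ((-28 - 4*4) + 16)*10 = ((-28 - 16) + 16)*10 = (-44 + 16)*10 = -28*10 = -280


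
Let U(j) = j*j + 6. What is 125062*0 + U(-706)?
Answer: 498442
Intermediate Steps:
U(j) = 6 + j**2 (U(j) = j**2 + 6 = 6 + j**2)
125062*0 + U(-706) = 125062*0 + (6 + (-706)**2) = 0 + (6 + 498436) = 0 + 498442 = 498442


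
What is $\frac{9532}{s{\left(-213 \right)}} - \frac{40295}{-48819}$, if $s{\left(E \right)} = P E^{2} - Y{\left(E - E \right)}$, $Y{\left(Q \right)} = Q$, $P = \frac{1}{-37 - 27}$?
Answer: $- \frac{9317929819}{738289737} \approx -12.621$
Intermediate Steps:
$P = - \frac{1}{64}$ ($P = \frac{1}{-64} = - \frac{1}{64} \approx -0.015625$)
$s{\left(E \right)} = - \frac{E^{2}}{64}$ ($s{\left(E \right)} = - \frac{E^{2}}{64} - \left(E - E\right) = - \frac{E^{2}}{64} - 0 = - \frac{E^{2}}{64} + 0 = - \frac{E^{2}}{64}$)
$\frac{9532}{s{\left(-213 \right)}} - \frac{40295}{-48819} = \frac{9532}{\left(- \frac{1}{64}\right) \left(-213\right)^{2}} - \frac{40295}{-48819} = \frac{9532}{\left(- \frac{1}{64}\right) 45369} - - \frac{40295}{48819} = \frac{9532}{- \frac{45369}{64}} + \frac{40295}{48819} = 9532 \left(- \frac{64}{45369}\right) + \frac{40295}{48819} = - \frac{610048}{45369} + \frac{40295}{48819} = - \frac{9317929819}{738289737}$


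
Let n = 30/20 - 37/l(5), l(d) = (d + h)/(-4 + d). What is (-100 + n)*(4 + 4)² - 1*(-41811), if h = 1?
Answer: 105337/3 ≈ 35112.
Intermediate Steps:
l(d) = (1 + d)/(-4 + d) (l(d) = (d + 1)/(-4 + d) = (1 + d)/(-4 + d))
n = -14/3 (n = 30/20 - 37*(-4 + 5)/(1 + 5) = 30*(1/20) - 37/(6/1) = 3/2 - 37/(1*6) = 3/2 - 37/6 = -14/3 ≈ -4.6667)
(-100 + n)*(4 + 4)² - 1*(-41811) = (-100 - 14/3)*(4 + 4)² - 1*(-41811) = -314/3*8² + 41811 = -314/3*64 + 41811 = -20096/3 + 41811 = 105337/3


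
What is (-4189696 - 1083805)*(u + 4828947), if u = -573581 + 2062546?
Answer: -33317515249912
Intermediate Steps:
u = 1488965
(-4189696 - 1083805)*(u + 4828947) = (-4189696 - 1083805)*(1488965 + 4828947) = -5273501*6317912 = -33317515249912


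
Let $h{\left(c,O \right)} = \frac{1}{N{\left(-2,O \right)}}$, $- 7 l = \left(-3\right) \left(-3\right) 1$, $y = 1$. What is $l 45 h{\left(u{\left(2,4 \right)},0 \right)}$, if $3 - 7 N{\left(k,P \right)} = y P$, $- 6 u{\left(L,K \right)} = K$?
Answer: $-135$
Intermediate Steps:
$u{\left(L,K \right)} = - \frac{K}{6}$
$l = - \frac{9}{7}$ ($l = - \frac{\left(-3\right) \left(-3\right) 1}{7} = - \frac{9 \cdot 1}{7} = \left(- \frac{1}{7}\right) 9 = - \frac{9}{7} \approx -1.2857$)
$N{\left(k,P \right)} = \frac{3}{7} - \frac{P}{7}$ ($N{\left(k,P \right)} = \frac{3}{7} - \frac{1 P}{7} = \frac{3}{7} - \frac{P}{7}$)
$h{\left(c,O \right)} = \frac{1}{\frac{3}{7} - \frac{O}{7}}$
$l 45 h{\left(u{\left(2,4 \right)},0 \right)} = \left(- \frac{9}{7}\right) 45 \left(- \frac{7}{-3 + 0}\right) = - \frac{405 \left(- \frac{7}{-3}\right)}{7} = - \frac{405 \left(\left(-7\right) \left(- \frac{1}{3}\right)\right)}{7} = \left(- \frac{405}{7}\right) \frac{7}{3} = -135$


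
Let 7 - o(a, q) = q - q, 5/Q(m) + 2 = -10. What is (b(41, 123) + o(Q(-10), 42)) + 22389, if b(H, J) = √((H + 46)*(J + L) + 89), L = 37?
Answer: 22396 + √14009 ≈ 22514.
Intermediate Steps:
Q(m) = -5/12 (Q(m) = 5/(-2 - 10) = 5/(-12) = 5*(-1/12) = -5/12)
b(H, J) = √(89 + (37 + J)*(46 + H)) (b(H, J) = √((H + 46)*(J + 37) + 89) = √((46 + H)*(37 + J) + 89) = √((37 + J)*(46 + H) + 89) = √(89 + (37 + J)*(46 + H)))
o(a, q) = 7 (o(a, q) = 7 - (q - q) = 7 - 1*0 = 7 + 0 = 7)
(b(41, 123) + o(Q(-10), 42)) + 22389 = (√(1791 + 37*41 + 46*123 + 41*123) + 7) + 22389 = (√(1791 + 1517 + 5658 + 5043) + 7) + 22389 = (√14009 + 7) + 22389 = (7 + √14009) + 22389 = 22396 + √14009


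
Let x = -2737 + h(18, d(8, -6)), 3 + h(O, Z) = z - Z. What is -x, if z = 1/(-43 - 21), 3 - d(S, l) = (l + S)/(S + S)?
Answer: 175545/64 ≈ 2742.9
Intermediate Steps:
d(S, l) = 3 - (S + l)/(2*S) (d(S, l) = 3 - (l + S)/(S + S) = 3 - (S + l)/(2*S))
z = -1/64 (z = 1/(-64) = -1/64 ≈ -0.015625)
h(O, Z) = -193/64 - Z (h(O, Z) = -3 + (-1/64 - Z) = -193/64 - Z)
x = -175545/64 (x = -2737 + (-193/64 - (-1*(-6) + 5*8)/(2*8)) = -2737 + (-193/64 - (6 + 40)/(2*8)) = -2737 + (-193/64 - 46/(2*8)) = -2737 + (-193/64 - 1*23/8) = -2737 + (-193/64 - 23/8) = -2737 - 377/64 = -175545/64 ≈ -2742.9)
-x = -1*(-175545/64) = 175545/64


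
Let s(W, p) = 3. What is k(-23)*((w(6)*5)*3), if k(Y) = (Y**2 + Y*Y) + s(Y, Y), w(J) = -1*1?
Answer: -15915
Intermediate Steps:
w(J) = -1
k(Y) = 3 + 2*Y**2 (k(Y) = (Y**2 + Y*Y) + 3 = (Y**2 + Y**2) + 3 = 2*Y**2 + 3 = 3 + 2*Y**2)
k(-23)*((w(6)*5)*3) = (3 + 2*(-23)**2)*(-1*5*3) = (3 + 2*529)*(-5*3) = (3 + 1058)*(-15) = 1061*(-15) = -15915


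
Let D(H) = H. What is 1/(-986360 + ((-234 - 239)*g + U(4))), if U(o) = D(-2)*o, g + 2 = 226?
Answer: -1/1092320 ≈ -9.1548e-7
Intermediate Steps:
g = 224 (g = -2 + 226 = 224)
U(o) = -2*o
1/(-986360 + ((-234 - 239)*g + U(4))) = 1/(-986360 + ((-234 - 239)*224 - 2*4)) = 1/(-986360 + (-473*224 - 8)) = 1/(-986360 + (-105952 - 8)) = 1/(-986360 - 105960) = 1/(-1092320) = -1/1092320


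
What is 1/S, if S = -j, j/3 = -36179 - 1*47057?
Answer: 1/249708 ≈ 4.0047e-6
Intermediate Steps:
j = -249708 (j = 3*(-36179 - 1*47057) = 3*(-36179 - 47057) = 3*(-83236) = -249708)
S = 249708 (S = -1*(-249708) = 249708)
1/S = 1/249708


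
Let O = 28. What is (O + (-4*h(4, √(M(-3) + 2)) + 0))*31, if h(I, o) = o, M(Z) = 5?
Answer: 868 - 124*√7 ≈ 539.93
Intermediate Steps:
(O + (-4*h(4, √(M(-3) + 2)) + 0))*31 = (28 + (-4*√(5 + 2) + 0))*31 = (28 + (-4*√7 + 0))*31 = (28 - 4*√7)*31 = 868 - 124*√7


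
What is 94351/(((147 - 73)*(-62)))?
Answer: -94351/4588 ≈ -20.565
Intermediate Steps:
94351/(((147 - 73)*(-62))) = 94351/((74*(-62))) = 94351/(-4588) = 94351*(-1/4588) = -94351/4588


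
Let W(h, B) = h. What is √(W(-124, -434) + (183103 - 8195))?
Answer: 8*√2731 ≈ 418.07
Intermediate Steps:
√(W(-124, -434) + (183103 - 8195)) = √(-124 + (183103 - 8195)) = √(-124 + 174908) = √174784 = 8*√2731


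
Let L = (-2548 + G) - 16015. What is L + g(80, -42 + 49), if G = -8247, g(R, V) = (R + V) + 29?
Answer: -26694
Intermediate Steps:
g(R, V) = 29 + R + V
L = -26810 (L = (-2548 - 8247) - 16015 = -10795 - 16015 = -26810)
L + g(80, -42 + 49) = -26810 + (29 + 80 + (-42 + 49)) = -26810 + (29 + 80 + 7) = -26810 + 116 = -26694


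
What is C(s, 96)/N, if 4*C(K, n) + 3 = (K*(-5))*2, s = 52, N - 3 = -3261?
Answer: 523/13032 ≈ 0.040132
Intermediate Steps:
N = -3258 (N = 3 - 3261 = -3258)
C(K, n) = -¾ - 5*K/2 (C(K, n) = -¾ + ((K*(-5))*2)/4 = -¾ + (-5*K*2)/4 = -¾ + (-10*K)/4 = -¾ - 5*K/2)
C(s, 96)/N = (-¾ - 5/2*52)/(-3258) = (-¾ - 130)*(-1/3258) = -523/4*(-1/3258) = 523/13032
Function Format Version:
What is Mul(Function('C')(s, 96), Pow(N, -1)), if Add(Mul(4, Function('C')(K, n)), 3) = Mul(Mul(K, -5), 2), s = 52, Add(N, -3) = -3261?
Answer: Rational(523, 13032) ≈ 0.040132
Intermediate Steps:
N = -3258 (N = Add(3, -3261) = -3258)
Function('C')(K, n) = Add(Rational(-3, 4), Mul(Rational(-5, 2), K)) (Function('C')(K, n) = Add(Rational(-3, 4), Mul(Rational(1, 4), Mul(Mul(K, -5), 2))) = Add(Rational(-3, 4), Mul(Rational(1, 4), Mul(Mul(-5, K), 2))) = Add(Rational(-3, 4), Mul(Rational(1, 4), Mul(-10, K))) = Add(Rational(-3, 4), Mul(Rational(-5, 2), K)))
Mul(Function('C')(s, 96), Pow(N, -1)) = Mul(Add(Rational(-3, 4), Mul(Rational(-5, 2), 52)), Pow(-3258, -1)) = Mul(Add(Rational(-3, 4), -130), Rational(-1, 3258)) = Mul(Rational(-523, 4), Rational(-1, 3258)) = Rational(523, 13032)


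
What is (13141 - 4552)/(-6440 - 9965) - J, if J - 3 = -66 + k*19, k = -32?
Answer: 10999166/16405 ≈ 670.48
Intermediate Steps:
J = -671 (J = 3 + (-66 - 32*19) = 3 + (-66 - 608) = 3 - 674 = -671)
(13141 - 4552)/(-6440 - 9965) - J = (13141 - 4552)/(-6440 - 9965) - 1*(-671) = 8589/(-16405) + 671 = 8589*(-1/16405) + 671 = -8589/16405 + 671 = 10999166/16405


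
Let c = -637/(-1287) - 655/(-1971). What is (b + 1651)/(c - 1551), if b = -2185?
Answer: 11577654/33609295 ≈ 0.34448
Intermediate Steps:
c = 17936/21681 (c = -637*(-1/1287) - 655*(-1/1971) = 49/99 + 655/1971 = 17936/21681 ≈ 0.82727)
(b + 1651)/(c - 1551) = (-2185 + 1651)/(17936/21681 - 1551) = -534/(-33609295/21681) = -534*(-21681/33609295) = 11577654/33609295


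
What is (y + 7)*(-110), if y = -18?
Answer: 1210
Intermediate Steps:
(y + 7)*(-110) = (-18 + 7)*(-110) = -11*(-110) = 1210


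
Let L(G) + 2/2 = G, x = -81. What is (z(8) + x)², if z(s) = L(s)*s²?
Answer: 134689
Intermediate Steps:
L(G) = -1 + G
z(s) = s²*(-1 + s) (z(s) = (-1 + s)*s² = s²*(-1 + s))
(z(8) + x)² = (8²*(-1 + 8) - 81)² = (64*7 - 81)² = (448 - 81)² = 367² = 134689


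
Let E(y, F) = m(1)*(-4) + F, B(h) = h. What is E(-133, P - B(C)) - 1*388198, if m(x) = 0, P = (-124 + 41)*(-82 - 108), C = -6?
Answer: -372422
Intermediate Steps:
P = 15770 (P = -83*(-190) = 15770)
E(y, F) = F (E(y, F) = 0*(-4) + F = 0 + F = F)
E(-133, P - B(C)) - 1*388198 = (15770 - (-6)) - 1*388198 = (15770 - 1*(-6)) - 388198 = (15770 + 6) - 388198 = 15776 - 388198 = -372422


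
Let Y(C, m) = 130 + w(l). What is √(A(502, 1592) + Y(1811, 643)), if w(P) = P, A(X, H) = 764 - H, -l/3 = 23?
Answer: I*√767 ≈ 27.695*I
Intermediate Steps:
l = -69 (l = -3*23 = -69)
Y(C, m) = 61 (Y(C, m) = 130 - 69 = 61)
√(A(502, 1592) + Y(1811, 643)) = √((764 - 1*1592) + 61) = √((764 - 1592) + 61) = √(-828 + 61) = √(-767) = I*√767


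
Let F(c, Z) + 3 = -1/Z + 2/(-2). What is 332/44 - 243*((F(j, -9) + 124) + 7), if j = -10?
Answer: -339685/11 ≈ -30880.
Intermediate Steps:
F(c, Z) = -4 - 1/Z (F(c, Z) = -3 + (-1/Z + 2/(-2)) = -3 + (-1/Z + 2*(-½)) = -3 + (-1/Z - 1) = -3 + (-1 - 1/Z) = -4 - 1/Z)
332/44 - 243*((F(j, -9) + 124) + 7) = 332/44 - 243*(((-4 - 1/(-9)) + 124) + 7) = 332*(1/44) - 243*(((-4 - 1*(-⅑)) + 124) + 7) = 83/11 - 243*(((-4 + ⅑) + 124) + 7) = 83/11 - 243*((-35/9 + 124) + 7) = 83/11 - 243*(1081/9 + 7) = 83/11 - 243*1144/9 = 83/11 - 30888 = -339685/11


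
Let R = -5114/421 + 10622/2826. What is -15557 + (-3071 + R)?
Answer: -11086284395/594873 ≈ -18636.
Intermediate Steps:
R = -4990151/594873 (R = -5114*1/421 + 10622*(1/2826) = -5114/421 + 5311/1413 = -4990151/594873 ≈ -8.3886)
-15557 + (-3071 + R) = -15557 + (-3071 - 4990151/594873) = -15557 - 1831845134/594873 = -11086284395/594873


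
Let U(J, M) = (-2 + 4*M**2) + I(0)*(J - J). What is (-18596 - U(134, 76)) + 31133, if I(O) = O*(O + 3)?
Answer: -10565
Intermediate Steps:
I(O) = O*(3 + O)
U(J, M) = -2 + 4*M**2 (U(J, M) = (-2 + 4*M**2) + (0*(3 + 0))*(J - J) = (-2 + 4*M**2) + (0*3)*0 = (-2 + 4*M**2) + 0*0 = (-2 + 4*M**2) + 0 = -2 + 4*M**2)
(-18596 - U(134, 76)) + 31133 = (-18596 - (-2 + 4*76**2)) + 31133 = (-18596 - (-2 + 4*5776)) + 31133 = (-18596 - (-2 + 23104)) + 31133 = (-18596 - 1*23102) + 31133 = (-18596 - 23102) + 31133 = -41698 + 31133 = -10565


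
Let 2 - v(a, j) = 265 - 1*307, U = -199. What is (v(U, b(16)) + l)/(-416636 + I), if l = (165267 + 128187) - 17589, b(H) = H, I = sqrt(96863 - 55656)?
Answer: -114953622124/173585515289 - 275909*sqrt(41207)/173585515289 ≈ -0.66255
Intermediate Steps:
I = sqrt(41207) ≈ 203.00
v(a, j) = 44 (v(a, j) = 2 - (265 - 1*307) = 2 - (265 - 307) = 2 - 1*(-42) = 2 + 42 = 44)
l = 275865 (l = 293454 - 17589 = 275865)
(v(U, b(16)) + l)/(-416636 + I) = (44 + 275865)/(-416636 + sqrt(41207)) = 275909/(-416636 + sqrt(41207))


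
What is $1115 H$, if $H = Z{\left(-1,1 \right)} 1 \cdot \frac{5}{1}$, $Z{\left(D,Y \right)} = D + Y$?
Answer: $0$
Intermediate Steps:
$H = 0$ ($H = \left(-1 + 1\right) 1 \cdot \frac{5}{1} = 0 \cdot 1 \cdot 5 \cdot 1 = 0 \cdot 5 = 0$)
$1115 H = 1115 \cdot 0 = 0$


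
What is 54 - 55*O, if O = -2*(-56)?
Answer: -6106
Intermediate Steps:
O = 112
54 - 55*O = 54 - 55*112 = 54 - 6160 = -6106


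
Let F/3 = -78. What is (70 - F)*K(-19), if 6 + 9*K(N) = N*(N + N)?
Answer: 217664/9 ≈ 24185.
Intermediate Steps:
F = -234 (F = 3*(-78) = -234)
K(N) = -2/3 + 2*N**2/9 (K(N) = -2/3 + (N*(N + N))/9 = -2/3 + (N*(2*N))/9 = -2/3 + (2*N**2)/9 = -2/3 + 2*N**2/9)
(70 - F)*K(-19) = (70 - 1*(-234))*(-2/3 + (2/9)*(-19)**2) = (70 + 234)*(-2/3 + (2/9)*361) = 304*(-2/3 + 722/9) = 304*(716/9) = 217664/9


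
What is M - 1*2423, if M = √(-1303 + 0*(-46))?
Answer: -2423 + I*√1303 ≈ -2423.0 + 36.097*I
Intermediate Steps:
M = I*√1303 (M = √(-1303 + 0) = √(-1303) = I*√1303 ≈ 36.097*I)
M - 1*2423 = I*√1303 - 1*2423 = I*√1303 - 2423 = -2423 + I*√1303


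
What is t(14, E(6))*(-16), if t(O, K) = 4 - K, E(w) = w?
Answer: 32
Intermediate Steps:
t(14, E(6))*(-16) = (4 - 1*6)*(-16) = (4 - 6)*(-16) = -2*(-16) = 32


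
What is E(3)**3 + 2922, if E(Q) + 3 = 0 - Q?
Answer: 2706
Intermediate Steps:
E(Q) = -3 - Q (E(Q) = -3 + (0 - Q) = -3 - Q)
E(3)**3 + 2922 = (-3 - 1*3)**3 + 2922 = (-3 - 3)**3 + 2922 = (-6)**3 + 2922 = -216 + 2922 = 2706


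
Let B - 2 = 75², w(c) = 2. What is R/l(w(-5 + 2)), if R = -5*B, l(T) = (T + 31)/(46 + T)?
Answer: -450160/11 ≈ -40924.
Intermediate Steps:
B = 5627 (B = 2 + 75² = 2 + 5625 = 5627)
l(T) = (31 + T)/(46 + T)
R = -28135 (R = -5*5627 = -28135)
R/l(w(-5 + 2)) = -28135*(46 + 2)/(31 + 2) = -28135/(33/48) = -28135/((1/48)*33) = -28135/11/16 = -28135*16/11 = -450160/11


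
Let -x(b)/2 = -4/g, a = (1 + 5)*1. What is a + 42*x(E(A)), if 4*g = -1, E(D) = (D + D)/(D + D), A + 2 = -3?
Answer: -1338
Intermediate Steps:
A = -5 (A = -2 - 3 = -5)
E(D) = 1 (E(D) = (2*D)/((2*D)) = (2*D)*(1/(2*D)) = 1)
g = -1/4 (g = (1/4)*(-1) = -1/4 ≈ -0.25000)
a = 6 (a = 6*1 = 6)
x(b) = -32 (x(b) = -(-8)/(-1/4) = -(-8)*(-4) = -2*16 = -32)
a + 42*x(E(A)) = 6 + 42*(-32) = 6 - 1344 = -1338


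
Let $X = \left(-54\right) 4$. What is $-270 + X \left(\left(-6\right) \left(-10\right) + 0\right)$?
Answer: $-13230$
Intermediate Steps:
$X = -216$
$-270 + X \left(\left(-6\right) \left(-10\right) + 0\right) = -270 - 216 \left(\left(-6\right) \left(-10\right) + 0\right) = -270 - 216 \left(60 + 0\right) = -270 - 12960 = -13230$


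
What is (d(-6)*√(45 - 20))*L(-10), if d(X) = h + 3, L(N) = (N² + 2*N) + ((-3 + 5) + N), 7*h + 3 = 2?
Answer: 7200/7 ≈ 1028.6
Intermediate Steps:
h = -⅐ (h = -3/7 + (⅐)*2 = -3/7 + 2/7 = -⅐ ≈ -0.14286)
L(N) = 2 + N² + 3*N (L(N) = (N² + 2*N) + (2 + N) = 2 + N² + 3*N)
d(X) = 20/7 (d(X) = -⅐ + 3 = 20/7)
(d(-6)*√(45 - 20))*L(-10) = (20*√(45 - 20)/7)*(2 + (-10)² + 3*(-10)) = (20*√25/7)*(2 + 100 - 30) = ((20/7)*5)*72 = (100/7)*72 = 7200/7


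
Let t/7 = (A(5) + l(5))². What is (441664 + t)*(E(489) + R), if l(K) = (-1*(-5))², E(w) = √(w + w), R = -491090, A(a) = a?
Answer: -219990640760 + 447964*√978 ≈ -2.1998e+11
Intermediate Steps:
E(w) = √2*√w (E(w) = √(2*w) = √2*√w)
l(K) = 25 (l(K) = 5² = 25)
t = 6300 (t = 7*(5 + 25)² = 7*30² = 7*900 = 6300)
(441664 + t)*(E(489) + R) = (441664 + 6300)*(√2*√489 - 491090) = 447964*(√978 - 491090) = 447964*(-491090 + √978) = -219990640760 + 447964*√978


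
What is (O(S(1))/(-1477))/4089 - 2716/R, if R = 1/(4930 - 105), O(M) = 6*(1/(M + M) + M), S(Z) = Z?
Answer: -26381739909703/2013151 ≈ -1.3105e+7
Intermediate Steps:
O(M) = 3/M + 6*M (O(M) = 6*(1/(2*M) + M) = 6*(M + 1/(2*M)) = 3/M + 6*M)
R = 1/4825 ≈ 0.00020725
(O(S(1))/(-1477))/4089 - 2716/R = ((3/1 + 6*1)/(-1477))/4089 - 2716/1/4825 = ((3*1 + 6)*(-1/1477))*(1/4089) - 2716*4825 = ((3 + 6)*(-1/1477))*(1/4089) - 13104700 = (9*(-1/1477))*(1/4089) - 13104700 = -9/1477*1/4089 - 13104700 = -3/2013151 - 13104700 = -26381739909703/2013151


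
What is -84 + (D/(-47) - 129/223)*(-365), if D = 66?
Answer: 6704661/10481 ≈ 639.70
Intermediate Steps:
-84 + (D/(-47) - 129/223)*(-365) = -84 + (66/(-47) - 129/223)*(-365) = -84 + (66*(-1/47) - 129*1/223)*(-365) = -84 + (-66/47 - 129/223)*(-365) = -84 - 20781/10481*(-365) = -84 + 7585065/10481 = 6704661/10481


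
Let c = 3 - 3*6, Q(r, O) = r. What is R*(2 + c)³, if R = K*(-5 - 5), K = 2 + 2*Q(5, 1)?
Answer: 263640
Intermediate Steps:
c = -15 (c = 3 - 1*18 = 3 - 18 = -15)
K = 12 (K = 2 + 2*5 = 2 + 10 = 12)
R = -120 (R = 12*(-5 - 5) = 12*(-10) = -120)
R*(2 + c)³ = -120*(2 - 15)³ = -120*(-13)³ = -120*(-2197) = 263640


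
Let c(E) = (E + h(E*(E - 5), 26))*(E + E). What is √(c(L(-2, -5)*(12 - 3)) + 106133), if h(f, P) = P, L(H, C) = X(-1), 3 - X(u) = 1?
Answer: √107717 ≈ 328.20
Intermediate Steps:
X(u) = 2 (X(u) = 3 - 1*1 = 3 - 1 = 2)
L(H, C) = 2
c(E) = 2*E*(26 + E) (c(E) = (E + 26)*(E + E) = (26 + E)*(2*E) = 2*E*(26 + E))
√(c(L(-2, -5)*(12 - 3)) + 106133) = √(2*(2*(12 - 3))*(26 + 2*(12 - 3)) + 106133) = √(2*(2*9)*(26 + 2*9) + 106133) = √(2*18*(26 + 18) + 106133) = √(2*18*44 + 106133) = √(1584 + 106133) = √107717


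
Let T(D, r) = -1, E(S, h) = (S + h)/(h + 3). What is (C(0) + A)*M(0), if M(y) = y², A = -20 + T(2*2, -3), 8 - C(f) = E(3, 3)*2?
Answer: 0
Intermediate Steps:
E(S, h) = (S + h)/(3 + h)
C(f) = 6 (C(f) = 8 - (3 + 3)/(3 + 3)*2 = 8 - 6/6*2 = 8 - (⅙)*6*2 = 8 - 2 = 6)
A = -21 (A = -20 - 1 = -21)
(C(0) + A)*M(0) = (6 - 21)*0² = -15*0 = 0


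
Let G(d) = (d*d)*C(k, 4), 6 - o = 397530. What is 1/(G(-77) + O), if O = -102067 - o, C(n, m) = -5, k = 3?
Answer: 1/265812 ≈ 3.7621e-6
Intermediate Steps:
o = -397524 (o = 6 - 1*397530 = 6 - 397530 = -397524)
G(d) = -5*d² (G(d) = (d*d)*(-5) = d²*(-5) = -5*d²)
O = 295457 (O = -102067 - 1*(-397524) = -102067 + 397524 = 295457)
1/(G(-77) + O) = 1/(-5*(-77)² + 295457) = 1/(-5*5929 + 295457) = 1/(-29645 + 295457) = 1/265812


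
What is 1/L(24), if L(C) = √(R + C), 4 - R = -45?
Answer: √73/73 ≈ 0.11704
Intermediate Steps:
R = 49 (R = 4 - 1*(-45) = 4 + 45 = 49)
L(C) = √(49 + C)
1/L(24) = 1/(√(49 + 24)) = 1/(√73) = √73/73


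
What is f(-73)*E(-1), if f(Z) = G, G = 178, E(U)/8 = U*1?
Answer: -1424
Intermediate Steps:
E(U) = 8*U (E(U) = 8*(U*1) = 8*U)
f(Z) = 178
f(-73)*E(-1) = 178*(8*(-1)) = 178*(-8) = -1424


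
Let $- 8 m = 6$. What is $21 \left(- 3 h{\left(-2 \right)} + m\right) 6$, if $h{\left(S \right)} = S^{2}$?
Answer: $- \frac{3213}{2} \approx -1606.5$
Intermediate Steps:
$m = - \frac{3}{4}$ ($m = \left(- \frac{1}{8}\right) 6 = - \frac{3}{4} \approx -0.75$)
$21 \left(- 3 h{\left(-2 \right)} + m\right) 6 = 21 \left(- 3 \left(-2\right)^{2} - \frac{3}{4}\right) 6 = 21 \left(\left(-3\right) 4 - \frac{3}{4}\right) 6 = 21 \left(-12 - \frac{3}{4}\right) 6 = 21 \left(- \frac{51}{4}\right) 6 = \left(- \frac{1071}{4}\right) 6 = - \frac{3213}{2}$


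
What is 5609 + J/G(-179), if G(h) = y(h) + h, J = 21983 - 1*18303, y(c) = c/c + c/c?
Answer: 989113/177 ≈ 5588.2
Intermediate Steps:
y(c) = 2 (y(c) = 1 + 1 = 2)
J = 3680 (J = 21983 - 18303 = 3680)
G(h) = 2 + h
5609 + J/G(-179) = 5609 + 3680/(2 - 179) = 5609 + 3680/(-177) = 5609 + 3680*(-1/177) = 5609 - 3680/177 = 989113/177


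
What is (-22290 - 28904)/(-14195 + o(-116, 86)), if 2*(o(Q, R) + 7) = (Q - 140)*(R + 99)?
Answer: 1969/1457 ≈ 1.3514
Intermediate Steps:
o(Q, R) = -7 + (-140 + Q)*(99 + R)/2 (o(Q, R) = -7 + ((Q - 140)*(R + 99))/2 = -7 + ((-140 + Q)*(99 + R))/2 = -7 + (-140 + Q)*(99 + R)/2)
(-22290 - 28904)/(-14195 + o(-116, 86)) = (-22290 - 28904)/(-14195 + (-6937 - 70*86 + (99/2)*(-116) + (½)*(-116)*86)) = -51194/(-14195 + (-6937 - 6020 - 5742 - 4988)) = -51194/(-14195 - 23687) = -51194/(-37882) = -51194*(-1/37882) = 1969/1457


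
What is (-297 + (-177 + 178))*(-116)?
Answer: 34336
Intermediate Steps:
(-297 + (-177 + 178))*(-116) = (-297 + 1)*(-116) = -296*(-116) = 34336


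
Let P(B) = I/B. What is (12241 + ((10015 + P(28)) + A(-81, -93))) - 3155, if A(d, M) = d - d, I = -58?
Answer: 267385/14 ≈ 19099.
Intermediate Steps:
A(d, M) = 0
P(B) = -58/B
(12241 + ((10015 + P(28)) + A(-81, -93))) - 3155 = (12241 + ((10015 - 58/28) + 0)) - 3155 = (12241 + ((10015 - 58*1/28) + 0)) - 3155 = (12241 + ((10015 - 29/14) + 0)) - 3155 = (12241 + (140181/14 + 0)) - 3155 = (12241 + 140181/14) - 3155 = 311555/14 - 3155 = 267385/14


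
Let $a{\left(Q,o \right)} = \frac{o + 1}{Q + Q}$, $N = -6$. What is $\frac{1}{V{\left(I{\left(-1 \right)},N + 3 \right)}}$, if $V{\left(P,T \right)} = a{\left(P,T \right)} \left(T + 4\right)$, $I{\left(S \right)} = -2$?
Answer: $2$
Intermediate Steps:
$a{\left(Q,o \right)} = \frac{1 + o}{2 Q}$
$V{\left(P,T \right)} = \frac{\left(1 + T\right) \left(4 + T\right)}{2 P}$ ($V{\left(P,T \right)} = \frac{1 + T}{2 P} \left(T + 4\right) = \frac{1 + T}{2 P} \left(4 + T\right) = \frac{\left(1 + T\right) \left(4 + T\right)}{2 P}$)
$\frac{1}{V{\left(I{\left(-1 \right)},N + 3 \right)}} = \frac{1}{\frac{1}{2} \frac{1}{-2} \left(1 + \left(-6 + 3\right)\right) \left(4 + \left(-6 + 3\right)\right)} = \frac{1}{\frac{1}{2} \left(- \frac{1}{2}\right) \left(1 - 3\right) \left(4 - 3\right)} = \frac{1}{\frac{1}{2} \left(- \frac{1}{2}\right) \left(-2\right) 1} = \frac{1}{\frac{1}{2}} = 2$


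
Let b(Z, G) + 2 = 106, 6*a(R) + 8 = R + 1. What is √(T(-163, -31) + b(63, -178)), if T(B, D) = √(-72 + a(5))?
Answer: √(936 + 3*I*√651)/3 ≈ 10.207 + 0.41664*I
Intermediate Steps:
a(R) = -7/6 + R/6 (a(R) = -4/3 + (R + 1)/6 = -4/3 + (1 + R)/6 = -4/3 + (⅙ + R/6) = -7/6 + R/6)
b(Z, G) = 104 (b(Z, G) = -2 + 106 = 104)
T(B, D) = I*√651/3 (T(B, D) = √(-72 + (-7/6 + (⅙)*5)) = √(-72 + (-7/6 + ⅚)) = √(-72 - ⅓) = √(-217/3) = I*√651/3)
√(T(-163, -31) + b(63, -178)) = √(I*√651/3 + 104) = √(104 + I*√651/3)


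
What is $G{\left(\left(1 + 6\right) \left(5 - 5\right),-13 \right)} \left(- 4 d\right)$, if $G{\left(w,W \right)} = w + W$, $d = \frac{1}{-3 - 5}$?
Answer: $- \frac{13}{2} \approx -6.5$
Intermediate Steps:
$d = - \frac{1}{8}$ ($d = \frac{1}{-8} = - \frac{1}{8} \approx -0.125$)
$G{\left(w,W \right)} = W + w$
$G{\left(\left(1 + 6\right) \left(5 - 5\right),-13 \right)} \left(- 4 d\right) = \left(-13 + \left(1 + 6\right) \left(5 - 5\right)\right) \left(\left(-4\right) \left(- \frac{1}{8}\right)\right) = \left(-13 + 7 \cdot 0\right) \frac{1}{2} = \left(-13 + 0\right) \frac{1}{2} = \left(-13\right) \frac{1}{2} = - \frac{13}{2}$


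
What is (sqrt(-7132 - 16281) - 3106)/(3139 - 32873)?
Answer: 1553/14867 - I*sqrt(23413)/29734 ≈ 0.10446 - 0.0051461*I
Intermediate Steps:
(sqrt(-7132 - 16281) - 3106)/(3139 - 32873) = (sqrt(-23413) - 3106)/(-29734) = (I*sqrt(23413) - 3106)*(-1/29734) = (-3106 + I*sqrt(23413))*(-1/29734) = 1553/14867 - I*sqrt(23413)/29734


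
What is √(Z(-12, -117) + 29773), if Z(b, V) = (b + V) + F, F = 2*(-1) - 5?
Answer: 3*√3293 ≈ 172.15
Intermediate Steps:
F = -7 (F = -2 - 5 = -7)
Z(b, V) = -7 + V + b (Z(b, V) = (b + V) - 7 = (V + b) - 7 = -7 + V + b)
√(Z(-12, -117) + 29773) = √((-7 - 117 - 12) + 29773) = √(-136 + 29773) = √29637 = 3*√3293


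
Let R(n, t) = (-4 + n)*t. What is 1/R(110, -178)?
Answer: -1/18868 ≈ -5.3000e-5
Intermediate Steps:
R(n, t) = t*(-4 + n)
1/R(110, -178) = 1/(-178*(-4 + 110)) = 1/(-178*106) = 1/(-18868) = -1/18868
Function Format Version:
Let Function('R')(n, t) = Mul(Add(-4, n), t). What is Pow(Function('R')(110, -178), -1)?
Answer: Rational(-1, 18868) ≈ -5.3000e-5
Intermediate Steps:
Function('R')(n, t) = Mul(t, Add(-4, n))
Pow(Function('R')(110, -178), -1) = Pow(Mul(-178, Add(-4, 110)), -1) = Pow(Mul(-178, 106), -1) = Pow(-18868, -1) = Rational(-1, 18868)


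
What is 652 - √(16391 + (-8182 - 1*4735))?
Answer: 652 - 3*√386 ≈ 593.06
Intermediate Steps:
652 - √(16391 + (-8182 - 1*4735)) = 652 - √(16391 + (-8182 - 4735)) = 652 - √(16391 - 12917) = 652 - √3474 = 652 - 3*√386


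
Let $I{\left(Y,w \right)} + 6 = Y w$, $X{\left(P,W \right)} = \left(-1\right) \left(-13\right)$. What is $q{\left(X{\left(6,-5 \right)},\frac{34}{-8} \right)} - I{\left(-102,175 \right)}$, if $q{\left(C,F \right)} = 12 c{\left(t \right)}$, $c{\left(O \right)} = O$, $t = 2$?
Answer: $17880$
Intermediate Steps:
$X{\left(P,W \right)} = 13$
$q{\left(C,F \right)} = 24$ ($q{\left(C,F \right)} = 12 \cdot 2 = 24$)
$I{\left(Y,w \right)} = -6 + Y w$
$q{\left(X{\left(6,-5 \right)},\frac{34}{-8} \right)} - I{\left(-102,175 \right)} = 24 - \left(-6 - 17850\right) = 24 - -17856 = 24 + 17856 = 17880$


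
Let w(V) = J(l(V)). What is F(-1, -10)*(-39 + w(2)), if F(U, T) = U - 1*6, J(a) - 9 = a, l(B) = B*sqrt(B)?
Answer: 210 - 14*sqrt(2) ≈ 190.20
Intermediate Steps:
l(B) = B**(3/2)
J(a) = 9 + a
F(U, T) = -6 + U (F(U, T) = U - 6 = -6 + U)
w(V) = 9 + V**(3/2)
F(-1, -10)*(-39 + w(2)) = (-6 - 1)*(-39 + (9 + 2**(3/2))) = -7*(-39 + (9 + 2*sqrt(2))) = -7*(-30 + 2*sqrt(2)) = 210 - 14*sqrt(2)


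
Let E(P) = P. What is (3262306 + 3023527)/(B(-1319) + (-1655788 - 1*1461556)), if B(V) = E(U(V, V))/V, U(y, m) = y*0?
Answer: -6285833/3117344 ≈ -2.0164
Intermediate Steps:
U(y, m) = 0
B(V) = 0 (B(V) = 0/V = 0)
(3262306 + 3023527)/(B(-1319) + (-1655788 - 1*1461556)) = (3262306 + 3023527)/(0 + (-1655788 - 1*1461556)) = 6285833/(0 + (-1655788 - 1461556)) = 6285833/(0 - 3117344) = 6285833/(-3117344) = 6285833*(-1/3117344) = -6285833/3117344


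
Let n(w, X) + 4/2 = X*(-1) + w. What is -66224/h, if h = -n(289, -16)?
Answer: 66224/303 ≈ 218.56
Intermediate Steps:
n(w, X) = -2 + w - X (n(w, X) = -2 + (X*(-1) + w) = -2 + (-X + w) = -2 + (w - X) = -2 + w - X)
h = -303 (h = -(-2 + 289 - 1*(-16)) = -(-2 + 289 + 16) = -1*303 = -303)
-66224/h = -66224/(-303) = -66224*(-1/303) = 66224/303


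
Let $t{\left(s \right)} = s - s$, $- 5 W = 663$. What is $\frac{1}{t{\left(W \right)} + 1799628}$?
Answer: $\frac{1}{1799628} \approx 5.5567 \cdot 10^{-7}$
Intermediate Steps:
$W = - \frac{663}{5}$ ($W = \left(- \frac{1}{5}\right) 663 = - \frac{663}{5} \approx -132.6$)
$t{\left(s \right)} = 0$
$\frac{1}{t{\left(W \right)} + 1799628} = \frac{1}{0 + 1799628} = \frac{1}{1799628}$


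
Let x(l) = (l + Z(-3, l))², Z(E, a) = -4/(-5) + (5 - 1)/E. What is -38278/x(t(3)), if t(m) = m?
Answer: -8612550/1369 ≈ -6291.1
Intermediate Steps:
Z(E, a) = ⅘ + 4/E (Z(E, a) = -4*(-⅕) + 4/E = ⅘ + 4/E)
x(l) = (-8/15 + l)² (x(l) = (l + (⅘ + 4/(-3)))² = (l + (⅘ + 4*(-⅓)))² = (l + (⅘ - 4/3))² = (l - 8/15)² = (-8/15 + l)²)
-38278/x(t(3)) = -38278*225/(-8 + 15*3)² = -38278*225/(-8 + 45)² = -38278/((1/225)*37²) = -38278/((1/225)*1369) = -38278/1369/225 = -38278*225/1369 = -8612550/1369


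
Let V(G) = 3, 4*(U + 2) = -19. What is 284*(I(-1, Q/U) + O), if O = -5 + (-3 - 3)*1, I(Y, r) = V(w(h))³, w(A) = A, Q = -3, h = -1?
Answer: 4544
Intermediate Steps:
U = -27/4 (U = -2 + (¼)*(-19) = -2 - 19/4 = -27/4 ≈ -6.7500)
I(Y, r) = 27 (I(Y, r) = 3³ = 27)
O = -11 (O = -5 - 6*1 = -5 - 6 = -11)
284*(I(-1, Q/U) + O) = 284*(27 - 11) = 284*16 = 4544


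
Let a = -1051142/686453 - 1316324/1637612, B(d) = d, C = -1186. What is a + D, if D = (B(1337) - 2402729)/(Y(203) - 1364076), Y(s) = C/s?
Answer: -22359104853078421141/38910633207740476613 ≈ -0.57463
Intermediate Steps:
Y(s) = -1186/s
D = 243741288/138454307 (D = (1337 - 2402729)/(-1186/203 - 1364076) = -2401392/(-1186*1/203 - 1364076) = -2401392/(-1186/203 - 1364076) = -2401392/(-276908614/203) = -2401392*(-203/276908614) = 243741288/138454307 ≈ 1.7604)
a = -656239327919/281035917559 (a = -1051142*1/686453 - 1316324*1/1637612 = -1051142/686453 - 329081/409403 = -656239327919/281035917559 ≈ -2.3351)
a + D = -656239327919/281035917559 + 243741288/138454307 = -22359104853078421141/38910633207740476613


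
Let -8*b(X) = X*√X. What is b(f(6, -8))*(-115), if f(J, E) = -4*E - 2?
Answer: 1725*√30/4 ≈ 2362.1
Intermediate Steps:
f(J, E) = -2 - 4*E
b(X) = -X^(3/2)/8 (b(X) = -X*√X/8 = -X^(3/2)/8)
b(f(6, -8))*(-115) = -(-2 - 4*(-8))^(3/2)/8*(-115) = -(-2 + 32)^(3/2)/8*(-115) = -15*√30/4*(-115) = 1725*√30/4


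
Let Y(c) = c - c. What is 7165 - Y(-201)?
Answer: 7165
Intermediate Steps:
Y(c) = 0
7165 - Y(-201) = 7165 - 1*0 = 7165 + 0 = 7165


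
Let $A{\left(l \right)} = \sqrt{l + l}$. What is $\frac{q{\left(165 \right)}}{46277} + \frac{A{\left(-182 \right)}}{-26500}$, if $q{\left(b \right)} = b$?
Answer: $\frac{15}{4207} - \frac{i \sqrt{91}}{13250} \approx 0.0035655 - 0.00071995 i$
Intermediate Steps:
$A{\left(l \right)} = \sqrt{2} \sqrt{l}$ ($A{\left(l \right)} = \sqrt{2 l} = \sqrt{2} \sqrt{l}$)
$\frac{q{\left(165 \right)}}{46277} + \frac{A{\left(-182 \right)}}{-26500} = \frac{165}{46277} + \frac{\sqrt{2} \sqrt{-182}}{-26500} = 165 \cdot \frac{1}{46277} + \sqrt{2} i \sqrt{182} \left(- \frac{1}{26500}\right) = \frac{15}{4207} + 2 i \sqrt{91} \left(- \frac{1}{26500}\right) = \frac{15}{4207} - \frac{i \sqrt{91}}{13250}$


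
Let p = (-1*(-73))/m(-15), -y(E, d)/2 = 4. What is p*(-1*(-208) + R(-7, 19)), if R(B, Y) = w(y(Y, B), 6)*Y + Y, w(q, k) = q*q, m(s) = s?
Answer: -35113/5 ≈ -7022.6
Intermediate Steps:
y(E, d) = -8 (y(E, d) = -2*4 = -8)
w(q, k) = q²
p = -73/15 (p = -1*(-73)/(-15) = 73*(-1/15) = -73/15 ≈ -4.8667)
R(B, Y) = 65*Y (R(B, Y) = (-8)²*Y + Y = 64*Y + Y = 65*Y)
p*(-1*(-208) + R(-7, 19)) = -73*(-1*(-208) + 65*19)/15 = -73*(208 + 1235)/15 = -73/15*1443 = -35113/5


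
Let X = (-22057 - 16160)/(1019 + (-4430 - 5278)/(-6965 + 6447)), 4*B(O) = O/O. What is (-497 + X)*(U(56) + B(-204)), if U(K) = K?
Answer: -645657201/21502 ≈ -30028.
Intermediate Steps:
B(O) = 1/4 (B(O) = (O/O)/4 = (1/4)*1 = 1/4)
X = -9898203/268775 (X = -38217/(1019 - 9708/(-518)) = -38217/(1019 - 9708*(-1/518)) = -38217/(1019 + 4854/259) = -38217/268775/259 = -38217*259/268775 = -9898203/268775 ≈ -36.827)
(-497 + X)*(U(56) + B(-204)) = (-497 - 9898203/268775)*(56 + 1/4) = -143479378/268775*225/4 = -645657201/21502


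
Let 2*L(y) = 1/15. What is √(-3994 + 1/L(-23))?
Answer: 2*I*√991 ≈ 62.96*I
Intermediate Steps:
L(y) = 1/30 (L(y) = (½)/15 = (½)*(1/15) = 1/30)
√(-3994 + 1/L(-23)) = √(-3994 + 1/(1/30)) = √(-3994 + 30) = √(-3964) = 2*I*√991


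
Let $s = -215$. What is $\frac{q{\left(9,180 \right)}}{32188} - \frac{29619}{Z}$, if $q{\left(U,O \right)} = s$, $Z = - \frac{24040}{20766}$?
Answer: $\frac{618681517886}{24181235} \approx 25585.0$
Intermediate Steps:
$Z = - \frac{12020}{10383}$ ($Z = \left(-24040\right) \frac{1}{20766} = - \frac{12020}{10383} \approx -1.1577$)
$q{\left(U,O \right)} = -215$
$\frac{q{\left(9,180 \right)}}{32188} - \frac{29619}{Z} = - \frac{215}{32188} - \frac{29619}{- \frac{12020}{10383}} = \left(-215\right) \frac{1}{32188} - - \frac{307534077}{12020} = - \frac{215}{32188} + \frac{307534077}{12020} = \frac{618681517886}{24181235}$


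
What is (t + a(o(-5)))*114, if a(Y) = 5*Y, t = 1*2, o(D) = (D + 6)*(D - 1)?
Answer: -3192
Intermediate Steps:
o(D) = (-1 + D)*(6 + D) (o(D) = (6 + D)*(-1 + D) = (-1 + D)*(6 + D))
t = 2
(t + a(o(-5)))*114 = (2 + 5*(-6 + (-5)² + 5*(-5)))*114 = (2 + 5*(-6 + 25 - 25))*114 = (2 + 5*(-6))*114 = (2 - 30)*114 = -28*114 = -3192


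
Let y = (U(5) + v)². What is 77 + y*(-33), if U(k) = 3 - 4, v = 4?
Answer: -220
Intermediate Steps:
U(k) = -1
y = 9 (y = (-1 + 4)² = 3² = 9)
77 + y*(-33) = 77 + 9*(-33) = 77 - 297 = -220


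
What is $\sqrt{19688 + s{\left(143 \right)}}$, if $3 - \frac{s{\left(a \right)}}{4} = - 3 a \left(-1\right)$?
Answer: $8 \sqrt{281} \approx 134.1$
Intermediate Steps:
$s{\left(a \right)} = 12 - 12 a$ ($s{\left(a \right)} = 12 - 4 - 3 a \left(-1\right) = 12 - 4 \cdot 3 a = 12 - 12 a$)
$\sqrt{19688 + s{\left(143 \right)}} = \sqrt{19688 + \left(12 - 1716\right)} = \sqrt{19688 - 1704} = \sqrt{17984} = 8 \sqrt{281}$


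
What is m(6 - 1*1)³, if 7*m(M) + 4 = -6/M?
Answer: -17576/42875 ≈ -0.40994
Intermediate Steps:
m(M) = -4/7 - 6/(7*M) (m(M) = -4/7 + (-6/M)/7 = -4/7 - 6/(7*M))
m(6 - 1*1)³ = (2*(-3 - 2*(6 - 1*1))/(7*(6 - 1*1)))³ = (2*(-3 - 2*(6 - 1))/(7*(6 - 1)))³ = ((2/7)*(-3 - 2*5)/5)³ = ((2/7)*(⅕)*(-3 - 10))³ = ((2/7)*(⅕)*(-13))³ = (-26/35)³ = -17576/42875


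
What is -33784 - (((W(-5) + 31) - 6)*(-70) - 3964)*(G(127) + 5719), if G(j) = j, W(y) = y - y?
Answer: 33370260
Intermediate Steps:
W(y) = 0
-33784 - (((W(-5) + 31) - 6)*(-70) - 3964)*(G(127) + 5719) = -33784 - (((0 + 31) - 6)*(-70) - 3964)*(127 + 5719) = -33784 - ((31 - 6)*(-70) - 3964)*5846 = -33784 - (25*(-70) - 3964)*5846 = -33784 - (-1750 - 3964)*5846 = -33784 - (-5714)*5846 = -33784 - 1*(-33404044) = -33784 + 33404044 = 33370260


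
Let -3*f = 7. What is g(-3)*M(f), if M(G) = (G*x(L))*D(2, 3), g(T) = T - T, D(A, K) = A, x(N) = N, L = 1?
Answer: 0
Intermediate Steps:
f = -7/3 (f = -⅓*7 = -7/3 ≈ -2.3333)
g(T) = 0
M(G) = 2*G (M(G) = (G*1)*2 = G*2 = 2*G)
g(-3)*M(f) = 0*(2*(-7/3)) = 0*(-14/3) = 0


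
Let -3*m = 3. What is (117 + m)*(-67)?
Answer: -7772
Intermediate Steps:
m = -1 (m = -⅓*3 = -1)
(117 + m)*(-67) = (117 - 1)*(-67) = 116*(-67) = -7772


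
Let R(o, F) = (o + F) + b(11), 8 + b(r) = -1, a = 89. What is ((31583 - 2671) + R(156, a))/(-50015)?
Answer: -4164/7145 ≈ -0.58278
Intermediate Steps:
b(r) = -9 (b(r) = -8 - 1 = -9)
R(o, F) = -9 + F + o (R(o, F) = (o + F) - 9 = (F + o) - 9 = -9 + F + o)
((31583 - 2671) + R(156, a))/(-50015) = ((31583 - 2671) + (-9 + 89 + 156))/(-50015) = (28912 + 236)*(-1/50015) = 29148*(-1/50015) = -4164/7145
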